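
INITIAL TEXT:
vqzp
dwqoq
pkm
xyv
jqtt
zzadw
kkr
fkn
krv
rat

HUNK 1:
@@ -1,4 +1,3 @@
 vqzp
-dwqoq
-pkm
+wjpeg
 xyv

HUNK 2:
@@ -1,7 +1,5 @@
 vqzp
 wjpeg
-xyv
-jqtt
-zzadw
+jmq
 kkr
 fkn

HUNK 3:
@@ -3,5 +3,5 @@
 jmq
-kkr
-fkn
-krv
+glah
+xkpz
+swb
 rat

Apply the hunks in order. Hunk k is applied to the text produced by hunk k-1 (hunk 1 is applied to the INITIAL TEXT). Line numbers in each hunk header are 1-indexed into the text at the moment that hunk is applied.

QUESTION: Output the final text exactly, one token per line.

Hunk 1: at line 1 remove [dwqoq,pkm] add [wjpeg] -> 9 lines: vqzp wjpeg xyv jqtt zzadw kkr fkn krv rat
Hunk 2: at line 1 remove [xyv,jqtt,zzadw] add [jmq] -> 7 lines: vqzp wjpeg jmq kkr fkn krv rat
Hunk 3: at line 3 remove [kkr,fkn,krv] add [glah,xkpz,swb] -> 7 lines: vqzp wjpeg jmq glah xkpz swb rat

Answer: vqzp
wjpeg
jmq
glah
xkpz
swb
rat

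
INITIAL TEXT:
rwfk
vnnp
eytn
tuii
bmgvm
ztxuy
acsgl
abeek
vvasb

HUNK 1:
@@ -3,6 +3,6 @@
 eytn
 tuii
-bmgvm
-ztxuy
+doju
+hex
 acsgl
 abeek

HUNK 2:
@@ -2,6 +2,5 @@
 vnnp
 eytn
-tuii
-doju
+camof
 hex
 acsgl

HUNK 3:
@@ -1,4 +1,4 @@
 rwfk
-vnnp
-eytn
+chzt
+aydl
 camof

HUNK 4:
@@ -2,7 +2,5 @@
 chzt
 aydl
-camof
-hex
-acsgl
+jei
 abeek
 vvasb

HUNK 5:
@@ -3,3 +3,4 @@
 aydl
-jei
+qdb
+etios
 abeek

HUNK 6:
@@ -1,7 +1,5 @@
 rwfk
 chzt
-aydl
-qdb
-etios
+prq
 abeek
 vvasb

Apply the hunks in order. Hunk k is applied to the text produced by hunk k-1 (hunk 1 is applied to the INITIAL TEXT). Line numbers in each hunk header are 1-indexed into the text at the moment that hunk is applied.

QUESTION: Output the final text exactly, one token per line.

Answer: rwfk
chzt
prq
abeek
vvasb

Derivation:
Hunk 1: at line 3 remove [bmgvm,ztxuy] add [doju,hex] -> 9 lines: rwfk vnnp eytn tuii doju hex acsgl abeek vvasb
Hunk 2: at line 2 remove [tuii,doju] add [camof] -> 8 lines: rwfk vnnp eytn camof hex acsgl abeek vvasb
Hunk 3: at line 1 remove [vnnp,eytn] add [chzt,aydl] -> 8 lines: rwfk chzt aydl camof hex acsgl abeek vvasb
Hunk 4: at line 2 remove [camof,hex,acsgl] add [jei] -> 6 lines: rwfk chzt aydl jei abeek vvasb
Hunk 5: at line 3 remove [jei] add [qdb,etios] -> 7 lines: rwfk chzt aydl qdb etios abeek vvasb
Hunk 6: at line 1 remove [aydl,qdb,etios] add [prq] -> 5 lines: rwfk chzt prq abeek vvasb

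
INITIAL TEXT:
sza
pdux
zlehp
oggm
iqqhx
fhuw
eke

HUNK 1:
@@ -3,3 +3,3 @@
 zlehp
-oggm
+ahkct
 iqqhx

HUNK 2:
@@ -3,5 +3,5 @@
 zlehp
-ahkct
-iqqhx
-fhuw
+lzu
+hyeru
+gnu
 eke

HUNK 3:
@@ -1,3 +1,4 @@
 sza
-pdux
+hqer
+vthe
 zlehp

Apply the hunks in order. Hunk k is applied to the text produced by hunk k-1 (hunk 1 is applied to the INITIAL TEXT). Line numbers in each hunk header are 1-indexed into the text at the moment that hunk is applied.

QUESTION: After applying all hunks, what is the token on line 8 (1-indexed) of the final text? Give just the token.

Hunk 1: at line 3 remove [oggm] add [ahkct] -> 7 lines: sza pdux zlehp ahkct iqqhx fhuw eke
Hunk 2: at line 3 remove [ahkct,iqqhx,fhuw] add [lzu,hyeru,gnu] -> 7 lines: sza pdux zlehp lzu hyeru gnu eke
Hunk 3: at line 1 remove [pdux] add [hqer,vthe] -> 8 lines: sza hqer vthe zlehp lzu hyeru gnu eke
Final line 8: eke

Answer: eke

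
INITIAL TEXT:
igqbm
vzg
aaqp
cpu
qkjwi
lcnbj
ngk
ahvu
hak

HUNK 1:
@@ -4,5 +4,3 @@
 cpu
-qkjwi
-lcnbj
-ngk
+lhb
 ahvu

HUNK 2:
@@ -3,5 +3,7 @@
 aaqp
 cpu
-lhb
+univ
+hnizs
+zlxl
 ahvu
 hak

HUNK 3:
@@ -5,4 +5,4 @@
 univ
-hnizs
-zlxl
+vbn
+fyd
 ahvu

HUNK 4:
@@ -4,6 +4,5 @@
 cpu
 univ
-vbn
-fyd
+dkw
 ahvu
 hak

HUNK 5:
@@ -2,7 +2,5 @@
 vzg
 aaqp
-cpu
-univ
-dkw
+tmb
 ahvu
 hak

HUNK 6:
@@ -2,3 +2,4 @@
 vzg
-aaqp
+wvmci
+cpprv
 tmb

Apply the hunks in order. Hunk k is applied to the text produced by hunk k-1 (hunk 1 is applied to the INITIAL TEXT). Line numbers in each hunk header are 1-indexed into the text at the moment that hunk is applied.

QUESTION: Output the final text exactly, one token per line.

Hunk 1: at line 4 remove [qkjwi,lcnbj,ngk] add [lhb] -> 7 lines: igqbm vzg aaqp cpu lhb ahvu hak
Hunk 2: at line 3 remove [lhb] add [univ,hnizs,zlxl] -> 9 lines: igqbm vzg aaqp cpu univ hnizs zlxl ahvu hak
Hunk 3: at line 5 remove [hnizs,zlxl] add [vbn,fyd] -> 9 lines: igqbm vzg aaqp cpu univ vbn fyd ahvu hak
Hunk 4: at line 4 remove [vbn,fyd] add [dkw] -> 8 lines: igqbm vzg aaqp cpu univ dkw ahvu hak
Hunk 5: at line 2 remove [cpu,univ,dkw] add [tmb] -> 6 lines: igqbm vzg aaqp tmb ahvu hak
Hunk 6: at line 2 remove [aaqp] add [wvmci,cpprv] -> 7 lines: igqbm vzg wvmci cpprv tmb ahvu hak

Answer: igqbm
vzg
wvmci
cpprv
tmb
ahvu
hak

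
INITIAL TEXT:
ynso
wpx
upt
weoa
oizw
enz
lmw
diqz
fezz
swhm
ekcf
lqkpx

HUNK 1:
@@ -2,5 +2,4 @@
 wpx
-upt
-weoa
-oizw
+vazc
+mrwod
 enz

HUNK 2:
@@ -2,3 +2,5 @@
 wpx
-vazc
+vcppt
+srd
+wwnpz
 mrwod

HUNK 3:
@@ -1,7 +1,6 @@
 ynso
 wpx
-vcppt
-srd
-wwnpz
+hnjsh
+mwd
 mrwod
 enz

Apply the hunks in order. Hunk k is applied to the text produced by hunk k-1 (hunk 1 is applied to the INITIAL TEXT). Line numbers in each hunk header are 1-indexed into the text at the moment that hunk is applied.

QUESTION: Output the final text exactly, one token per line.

Hunk 1: at line 2 remove [upt,weoa,oizw] add [vazc,mrwod] -> 11 lines: ynso wpx vazc mrwod enz lmw diqz fezz swhm ekcf lqkpx
Hunk 2: at line 2 remove [vazc] add [vcppt,srd,wwnpz] -> 13 lines: ynso wpx vcppt srd wwnpz mrwod enz lmw diqz fezz swhm ekcf lqkpx
Hunk 3: at line 1 remove [vcppt,srd,wwnpz] add [hnjsh,mwd] -> 12 lines: ynso wpx hnjsh mwd mrwod enz lmw diqz fezz swhm ekcf lqkpx

Answer: ynso
wpx
hnjsh
mwd
mrwod
enz
lmw
diqz
fezz
swhm
ekcf
lqkpx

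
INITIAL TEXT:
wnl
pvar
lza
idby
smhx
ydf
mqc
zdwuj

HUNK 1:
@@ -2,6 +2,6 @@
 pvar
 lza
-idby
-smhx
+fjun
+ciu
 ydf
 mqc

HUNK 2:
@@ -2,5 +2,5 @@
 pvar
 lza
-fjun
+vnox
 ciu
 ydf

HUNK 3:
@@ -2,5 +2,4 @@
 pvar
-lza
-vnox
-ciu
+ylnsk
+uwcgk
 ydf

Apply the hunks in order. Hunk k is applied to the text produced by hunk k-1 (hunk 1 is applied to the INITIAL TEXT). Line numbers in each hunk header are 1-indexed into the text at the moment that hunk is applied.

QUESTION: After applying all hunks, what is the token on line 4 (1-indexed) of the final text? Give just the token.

Answer: uwcgk

Derivation:
Hunk 1: at line 2 remove [idby,smhx] add [fjun,ciu] -> 8 lines: wnl pvar lza fjun ciu ydf mqc zdwuj
Hunk 2: at line 2 remove [fjun] add [vnox] -> 8 lines: wnl pvar lza vnox ciu ydf mqc zdwuj
Hunk 3: at line 2 remove [lza,vnox,ciu] add [ylnsk,uwcgk] -> 7 lines: wnl pvar ylnsk uwcgk ydf mqc zdwuj
Final line 4: uwcgk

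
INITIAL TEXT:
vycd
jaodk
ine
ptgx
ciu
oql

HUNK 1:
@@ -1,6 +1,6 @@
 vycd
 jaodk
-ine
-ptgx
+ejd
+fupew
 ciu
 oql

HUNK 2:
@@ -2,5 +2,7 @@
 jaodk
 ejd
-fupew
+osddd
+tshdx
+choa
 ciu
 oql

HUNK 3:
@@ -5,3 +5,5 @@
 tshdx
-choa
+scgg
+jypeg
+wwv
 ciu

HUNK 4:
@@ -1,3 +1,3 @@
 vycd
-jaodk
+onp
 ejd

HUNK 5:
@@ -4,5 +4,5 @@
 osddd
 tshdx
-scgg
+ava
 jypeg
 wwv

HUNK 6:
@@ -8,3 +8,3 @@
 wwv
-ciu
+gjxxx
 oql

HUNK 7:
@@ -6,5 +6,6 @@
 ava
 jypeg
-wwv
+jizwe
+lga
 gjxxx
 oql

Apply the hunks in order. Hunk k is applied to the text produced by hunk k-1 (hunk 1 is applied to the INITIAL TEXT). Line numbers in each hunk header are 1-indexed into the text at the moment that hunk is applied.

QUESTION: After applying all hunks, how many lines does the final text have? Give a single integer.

Hunk 1: at line 1 remove [ine,ptgx] add [ejd,fupew] -> 6 lines: vycd jaodk ejd fupew ciu oql
Hunk 2: at line 2 remove [fupew] add [osddd,tshdx,choa] -> 8 lines: vycd jaodk ejd osddd tshdx choa ciu oql
Hunk 3: at line 5 remove [choa] add [scgg,jypeg,wwv] -> 10 lines: vycd jaodk ejd osddd tshdx scgg jypeg wwv ciu oql
Hunk 4: at line 1 remove [jaodk] add [onp] -> 10 lines: vycd onp ejd osddd tshdx scgg jypeg wwv ciu oql
Hunk 5: at line 4 remove [scgg] add [ava] -> 10 lines: vycd onp ejd osddd tshdx ava jypeg wwv ciu oql
Hunk 6: at line 8 remove [ciu] add [gjxxx] -> 10 lines: vycd onp ejd osddd tshdx ava jypeg wwv gjxxx oql
Hunk 7: at line 6 remove [wwv] add [jizwe,lga] -> 11 lines: vycd onp ejd osddd tshdx ava jypeg jizwe lga gjxxx oql
Final line count: 11

Answer: 11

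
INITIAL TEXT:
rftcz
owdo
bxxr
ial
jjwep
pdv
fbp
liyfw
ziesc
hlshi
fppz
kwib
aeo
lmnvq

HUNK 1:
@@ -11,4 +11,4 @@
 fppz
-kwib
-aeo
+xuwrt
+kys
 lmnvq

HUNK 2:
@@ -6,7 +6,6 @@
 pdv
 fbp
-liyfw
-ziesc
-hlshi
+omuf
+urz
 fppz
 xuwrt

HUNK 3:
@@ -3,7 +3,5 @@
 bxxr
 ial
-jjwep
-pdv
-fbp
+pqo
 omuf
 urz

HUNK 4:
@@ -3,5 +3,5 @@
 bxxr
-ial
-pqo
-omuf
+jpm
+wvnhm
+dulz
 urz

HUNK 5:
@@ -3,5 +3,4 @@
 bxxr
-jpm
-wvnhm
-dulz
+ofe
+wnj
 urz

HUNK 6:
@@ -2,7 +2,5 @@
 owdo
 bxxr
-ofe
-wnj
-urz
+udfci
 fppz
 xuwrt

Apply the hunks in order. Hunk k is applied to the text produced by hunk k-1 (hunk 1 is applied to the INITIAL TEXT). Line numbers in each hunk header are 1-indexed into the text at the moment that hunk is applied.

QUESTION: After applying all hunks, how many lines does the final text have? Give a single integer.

Answer: 8

Derivation:
Hunk 1: at line 11 remove [kwib,aeo] add [xuwrt,kys] -> 14 lines: rftcz owdo bxxr ial jjwep pdv fbp liyfw ziesc hlshi fppz xuwrt kys lmnvq
Hunk 2: at line 6 remove [liyfw,ziesc,hlshi] add [omuf,urz] -> 13 lines: rftcz owdo bxxr ial jjwep pdv fbp omuf urz fppz xuwrt kys lmnvq
Hunk 3: at line 3 remove [jjwep,pdv,fbp] add [pqo] -> 11 lines: rftcz owdo bxxr ial pqo omuf urz fppz xuwrt kys lmnvq
Hunk 4: at line 3 remove [ial,pqo,omuf] add [jpm,wvnhm,dulz] -> 11 lines: rftcz owdo bxxr jpm wvnhm dulz urz fppz xuwrt kys lmnvq
Hunk 5: at line 3 remove [jpm,wvnhm,dulz] add [ofe,wnj] -> 10 lines: rftcz owdo bxxr ofe wnj urz fppz xuwrt kys lmnvq
Hunk 6: at line 2 remove [ofe,wnj,urz] add [udfci] -> 8 lines: rftcz owdo bxxr udfci fppz xuwrt kys lmnvq
Final line count: 8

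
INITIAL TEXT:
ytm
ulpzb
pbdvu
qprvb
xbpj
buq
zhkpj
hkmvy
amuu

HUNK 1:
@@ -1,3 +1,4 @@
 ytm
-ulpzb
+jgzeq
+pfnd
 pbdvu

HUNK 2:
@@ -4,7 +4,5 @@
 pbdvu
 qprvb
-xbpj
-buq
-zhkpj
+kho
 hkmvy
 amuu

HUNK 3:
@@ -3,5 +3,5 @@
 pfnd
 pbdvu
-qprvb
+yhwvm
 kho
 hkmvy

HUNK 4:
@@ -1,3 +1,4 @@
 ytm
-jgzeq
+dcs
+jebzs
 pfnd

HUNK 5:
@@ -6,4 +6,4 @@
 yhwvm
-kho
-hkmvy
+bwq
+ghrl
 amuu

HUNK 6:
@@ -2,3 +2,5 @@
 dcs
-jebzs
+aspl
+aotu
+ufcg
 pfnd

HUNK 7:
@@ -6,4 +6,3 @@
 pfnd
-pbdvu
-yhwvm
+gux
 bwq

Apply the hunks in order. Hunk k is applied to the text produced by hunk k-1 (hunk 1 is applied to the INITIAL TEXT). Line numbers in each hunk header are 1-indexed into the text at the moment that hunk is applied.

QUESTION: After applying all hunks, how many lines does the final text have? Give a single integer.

Hunk 1: at line 1 remove [ulpzb] add [jgzeq,pfnd] -> 10 lines: ytm jgzeq pfnd pbdvu qprvb xbpj buq zhkpj hkmvy amuu
Hunk 2: at line 4 remove [xbpj,buq,zhkpj] add [kho] -> 8 lines: ytm jgzeq pfnd pbdvu qprvb kho hkmvy amuu
Hunk 3: at line 3 remove [qprvb] add [yhwvm] -> 8 lines: ytm jgzeq pfnd pbdvu yhwvm kho hkmvy amuu
Hunk 4: at line 1 remove [jgzeq] add [dcs,jebzs] -> 9 lines: ytm dcs jebzs pfnd pbdvu yhwvm kho hkmvy amuu
Hunk 5: at line 6 remove [kho,hkmvy] add [bwq,ghrl] -> 9 lines: ytm dcs jebzs pfnd pbdvu yhwvm bwq ghrl amuu
Hunk 6: at line 2 remove [jebzs] add [aspl,aotu,ufcg] -> 11 lines: ytm dcs aspl aotu ufcg pfnd pbdvu yhwvm bwq ghrl amuu
Hunk 7: at line 6 remove [pbdvu,yhwvm] add [gux] -> 10 lines: ytm dcs aspl aotu ufcg pfnd gux bwq ghrl amuu
Final line count: 10

Answer: 10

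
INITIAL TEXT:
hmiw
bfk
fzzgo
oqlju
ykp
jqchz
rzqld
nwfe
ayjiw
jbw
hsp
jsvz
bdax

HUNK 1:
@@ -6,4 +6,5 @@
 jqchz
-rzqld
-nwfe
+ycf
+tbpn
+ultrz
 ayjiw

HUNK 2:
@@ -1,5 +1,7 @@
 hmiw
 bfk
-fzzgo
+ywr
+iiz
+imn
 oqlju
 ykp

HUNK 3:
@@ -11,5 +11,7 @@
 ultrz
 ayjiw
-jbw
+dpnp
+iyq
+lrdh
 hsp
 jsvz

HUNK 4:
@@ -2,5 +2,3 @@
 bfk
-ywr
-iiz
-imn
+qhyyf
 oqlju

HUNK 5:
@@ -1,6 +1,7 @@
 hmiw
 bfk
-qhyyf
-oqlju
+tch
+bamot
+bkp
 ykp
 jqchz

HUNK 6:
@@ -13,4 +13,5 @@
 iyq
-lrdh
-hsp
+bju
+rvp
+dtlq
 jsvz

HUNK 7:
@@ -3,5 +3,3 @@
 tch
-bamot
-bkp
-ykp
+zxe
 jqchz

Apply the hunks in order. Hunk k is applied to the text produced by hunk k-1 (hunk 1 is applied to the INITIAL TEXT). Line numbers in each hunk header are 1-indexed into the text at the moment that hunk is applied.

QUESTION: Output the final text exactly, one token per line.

Answer: hmiw
bfk
tch
zxe
jqchz
ycf
tbpn
ultrz
ayjiw
dpnp
iyq
bju
rvp
dtlq
jsvz
bdax

Derivation:
Hunk 1: at line 6 remove [rzqld,nwfe] add [ycf,tbpn,ultrz] -> 14 lines: hmiw bfk fzzgo oqlju ykp jqchz ycf tbpn ultrz ayjiw jbw hsp jsvz bdax
Hunk 2: at line 1 remove [fzzgo] add [ywr,iiz,imn] -> 16 lines: hmiw bfk ywr iiz imn oqlju ykp jqchz ycf tbpn ultrz ayjiw jbw hsp jsvz bdax
Hunk 3: at line 11 remove [jbw] add [dpnp,iyq,lrdh] -> 18 lines: hmiw bfk ywr iiz imn oqlju ykp jqchz ycf tbpn ultrz ayjiw dpnp iyq lrdh hsp jsvz bdax
Hunk 4: at line 2 remove [ywr,iiz,imn] add [qhyyf] -> 16 lines: hmiw bfk qhyyf oqlju ykp jqchz ycf tbpn ultrz ayjiw dpnp iyq lrdh hsp jsvz bdax
Hunk 5: at line 1 remove [qhyyf,oqlju] add [tch,bamot,bkp] -> 17 lines: hmiw bfk tch bamot bkp ykp jqchz ycf tbpn ultrz ayjiw dpnp iyq lrdh hsp jsvz bdax
Hunk 6: at line 13 remove [lrdh,hsp] add [bju,rvp,dtlq] -> 18 lines: hmiw bfk tch bamot bkp ykp jqchz ycf tbpn ultrz ayjiw dpnp iyq bju rvp dtlq jsvz bdax
Hunk 7: at line 3 remove [bamot,bkp,ykp] add [zxe] -> 16 lines: hmiw bfk tch zxe jqchz ycf tbpn ultrz ayjiw dpnp iyq bju rvp dtlq jsvz bdax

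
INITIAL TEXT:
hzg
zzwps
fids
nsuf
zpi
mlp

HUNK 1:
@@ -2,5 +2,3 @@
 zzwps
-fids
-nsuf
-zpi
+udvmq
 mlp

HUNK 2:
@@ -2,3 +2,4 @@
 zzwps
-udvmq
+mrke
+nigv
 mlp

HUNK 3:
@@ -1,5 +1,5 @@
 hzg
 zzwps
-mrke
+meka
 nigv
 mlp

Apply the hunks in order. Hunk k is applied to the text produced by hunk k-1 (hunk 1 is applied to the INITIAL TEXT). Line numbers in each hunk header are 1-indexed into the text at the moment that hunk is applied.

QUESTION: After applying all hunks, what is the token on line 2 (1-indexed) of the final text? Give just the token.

Answer: zzwps

Derivation:
Hunk 1: at line 2 remove [fids,nsuf,zpi] add [udvmq] -> 4 lines: hzg zzwps udvmq mlp
Hunk 2: at line 2 remove [udvmq] add [mrke,nigv] -> 5 lines: hzg zzwps mrke nigv mlp
Hunk 3: at line 1 remove [mrke] add [meka] -> 5 lines: hzg zzwps meka nigv mlp
Final line 2: zzwps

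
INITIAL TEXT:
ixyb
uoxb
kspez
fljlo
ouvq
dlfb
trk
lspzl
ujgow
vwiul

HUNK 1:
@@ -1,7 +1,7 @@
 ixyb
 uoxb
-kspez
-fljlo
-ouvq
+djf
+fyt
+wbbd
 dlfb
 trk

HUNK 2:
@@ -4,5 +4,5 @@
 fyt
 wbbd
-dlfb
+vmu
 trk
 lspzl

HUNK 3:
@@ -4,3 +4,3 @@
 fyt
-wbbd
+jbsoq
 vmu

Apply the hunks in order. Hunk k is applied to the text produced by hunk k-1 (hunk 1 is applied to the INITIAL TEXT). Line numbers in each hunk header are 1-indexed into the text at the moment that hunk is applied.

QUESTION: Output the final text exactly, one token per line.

Answer: ixyb
uoxb
djf
fyt
jbsoq
vmu
trk
lspzl
ujgow
vwiul

Derivation:
Hunk 1: at line 1 remove [kspez,fljlo,ouvq] add [djf,fyt,wbbd] -> 10 lines: ixyb uoxb djf fyt wbbd dlfb trk lspzl ujgow vwiul
Hunk 2: at line 4 remove [dlfb] add [vmu] -> 10 lines: ixyb uoxb djf fyt wbbd vmu trk lspzl ujgow vwiul
Hunk 3: at line 4 remove [wbbd] add [jbsoq] -> 10 lines: ixyb uoxb djf fyt jbsoq vmu trk lspzl ujgow vwiul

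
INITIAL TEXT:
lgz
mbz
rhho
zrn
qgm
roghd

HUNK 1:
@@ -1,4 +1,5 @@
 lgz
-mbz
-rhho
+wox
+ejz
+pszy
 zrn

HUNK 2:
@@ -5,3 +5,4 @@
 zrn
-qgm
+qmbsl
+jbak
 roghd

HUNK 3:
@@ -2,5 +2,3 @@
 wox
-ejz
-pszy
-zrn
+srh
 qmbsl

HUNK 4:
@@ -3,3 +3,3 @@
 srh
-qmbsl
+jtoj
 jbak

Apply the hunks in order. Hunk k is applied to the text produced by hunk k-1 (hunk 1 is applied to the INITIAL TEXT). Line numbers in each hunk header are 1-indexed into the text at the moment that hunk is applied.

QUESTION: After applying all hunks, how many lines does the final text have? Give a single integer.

Hunk 1: at line 1 remove [mbz,rhho] add [wox,ejz,pszy] -> 7 lines: lgz wox ejz pszy zrn qgm roghd
Hunk 2: at line 5 remove [qgm] add [qmbsl,jbak] -> 8 lines: lgz wox ejz pszy zrn qmbsl jbak roghd
Hunk 3: at line 2 remove [ejz,pszy,zrn] add [srh] -> 6 lines: lgz wox srh qmbsl jbak roghd
Hunk 4: at line 3 remove [qmbsl] add [jtoj] -> 6 lines: lgz wox srh jtoj jbak roghd
Final line count: 6

Answer: 6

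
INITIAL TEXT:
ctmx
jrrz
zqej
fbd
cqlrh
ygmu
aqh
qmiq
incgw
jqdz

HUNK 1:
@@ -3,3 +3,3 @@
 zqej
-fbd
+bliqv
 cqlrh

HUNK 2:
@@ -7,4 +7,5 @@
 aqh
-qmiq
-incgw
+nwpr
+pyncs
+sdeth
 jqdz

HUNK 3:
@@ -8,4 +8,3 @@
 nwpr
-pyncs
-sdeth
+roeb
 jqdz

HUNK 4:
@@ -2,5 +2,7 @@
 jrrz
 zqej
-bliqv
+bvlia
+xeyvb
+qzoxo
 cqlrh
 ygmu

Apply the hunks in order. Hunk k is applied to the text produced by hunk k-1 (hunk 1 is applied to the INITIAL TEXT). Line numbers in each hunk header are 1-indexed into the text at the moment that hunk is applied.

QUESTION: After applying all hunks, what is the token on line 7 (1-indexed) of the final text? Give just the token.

Hunk 1: at line 3 remove [fbd] add [bliqv] -> 10 lines: ctmx jrrz zqej bliqv cqlrh ygmu aqh qmiq incgw jqdz
Hunk 2: at line 7 remove [qmiq,incgw] add [nwpr,pyncs,sdeth] -> 11 lines: ctmx jrrz zqej bliqv cqlrh ygmu aqh nwpr pyncs sdeth jqdz
Hunk 3: at line 8 remove [pyncs,sdeth] add [roeb] -> 10 lines: ctmx jrrz zqej bliqv cqlrh ygmu aqh nwpr roeb jqdz
Hunk 4: at line 2 remove [bliqv] add [bvlia,xeyvb,qzoxo] -> 12 lines: ctmx jrrz zqej bvlia xeyvb qzoxo cqlrh ygmu aqh nwpr roeb jqdz
Final line 7: cqlrh

Answer: cqlrh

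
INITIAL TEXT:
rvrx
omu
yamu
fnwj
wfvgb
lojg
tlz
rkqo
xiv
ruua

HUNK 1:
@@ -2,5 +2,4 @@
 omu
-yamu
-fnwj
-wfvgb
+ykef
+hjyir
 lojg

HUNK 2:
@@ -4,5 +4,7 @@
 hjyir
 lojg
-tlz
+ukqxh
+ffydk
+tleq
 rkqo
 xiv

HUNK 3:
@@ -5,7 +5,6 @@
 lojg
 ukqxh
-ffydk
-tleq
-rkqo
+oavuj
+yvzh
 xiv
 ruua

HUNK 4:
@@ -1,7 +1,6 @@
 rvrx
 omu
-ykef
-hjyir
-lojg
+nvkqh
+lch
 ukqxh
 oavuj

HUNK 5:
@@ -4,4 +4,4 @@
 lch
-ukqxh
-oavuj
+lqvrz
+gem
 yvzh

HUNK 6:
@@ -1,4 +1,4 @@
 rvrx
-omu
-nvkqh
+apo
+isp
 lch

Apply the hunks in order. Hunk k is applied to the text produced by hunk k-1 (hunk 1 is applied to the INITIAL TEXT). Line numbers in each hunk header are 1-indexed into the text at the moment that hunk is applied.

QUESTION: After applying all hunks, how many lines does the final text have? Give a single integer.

Hunk 1: at line 2 remove [yamu,fnwj,wfvgb] add [ykef,hjyir] -> 9 lines: rvrx omu ykef hjyir lojg tlz rkqo xiv ruua
Hunk 2: at line 4 remove [tlz] add [ukqxh,ffydk,tleq] -> 11 lines: rvrx omu ykef hjyir lojg ukqxh ffydk tleq rkqo xiv ruua
Hunk 3: at line 5 remove [ffydk,tleq,rkqo] add [oavuj,yvzh] -> 10 lines: rvrx omu ykef hjyir lojg ukqxh oavuj yvzh xiv ruua
Hunk 4: at line 1 remove [ykef,hjyir,lojg] add [nvkqh,lch] -> 9 lines: rvrx omu nvkqh lch ukqxh oavuj yvzh xiv ruua
Hunk 5: at line 4 remove [ukqxh,oavuj] add [lqvrz,gem] -> 9 lines: rvrx omu nvkqh lch lqvrz gem yvzh xiv ruua
Hunk 6: at line 1 remove [omu,nvkqh] add [apo,isp] -> 9 lines: rvrx apo isp lch lqvrz gem yvzh xiv ruua
Final line count: 9

Answer: 9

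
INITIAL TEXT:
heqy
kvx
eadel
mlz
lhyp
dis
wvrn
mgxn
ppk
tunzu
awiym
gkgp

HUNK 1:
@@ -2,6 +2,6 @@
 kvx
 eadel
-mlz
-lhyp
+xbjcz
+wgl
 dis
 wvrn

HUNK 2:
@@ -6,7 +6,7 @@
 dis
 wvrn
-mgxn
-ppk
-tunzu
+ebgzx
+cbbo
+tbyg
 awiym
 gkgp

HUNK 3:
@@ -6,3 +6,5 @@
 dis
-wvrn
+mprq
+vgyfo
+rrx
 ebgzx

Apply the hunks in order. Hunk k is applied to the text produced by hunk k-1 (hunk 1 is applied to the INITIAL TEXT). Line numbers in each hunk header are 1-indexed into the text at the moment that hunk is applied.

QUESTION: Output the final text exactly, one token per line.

Answer: heqy
kvx
eadel
xbjcz
wgl
dis
mprq
vgyfo
rrx
ebgzx
cbbo
tbyg
awiym
gkgp

Derivation:
Hunk 1: at line 2 remove [mlz,lhyp] add [xbjcz,wgl] -> 12 lines: heqy kvx eadel xbjcz wgl dis wvrn mgxn ppk tunzu awiym gkgp
Hunk 2: at line 6 remove [mgxn,ppk,tunzu] add [ebgzx,cbbo,tbyg] -> 12 lines: heqy kvx eadel xbjcz wgl dis wvrn ebgzx cbbo tbyg awiym gkgp
Hunk 3: at line 6 remove [wvrn] add [mprq,vgyfo,rrx] -> 14 lines: heqy kvx eadel xbjcz wgl dis mprq vgyfo rrx ebgzx cbbo tbyg awiym gkgp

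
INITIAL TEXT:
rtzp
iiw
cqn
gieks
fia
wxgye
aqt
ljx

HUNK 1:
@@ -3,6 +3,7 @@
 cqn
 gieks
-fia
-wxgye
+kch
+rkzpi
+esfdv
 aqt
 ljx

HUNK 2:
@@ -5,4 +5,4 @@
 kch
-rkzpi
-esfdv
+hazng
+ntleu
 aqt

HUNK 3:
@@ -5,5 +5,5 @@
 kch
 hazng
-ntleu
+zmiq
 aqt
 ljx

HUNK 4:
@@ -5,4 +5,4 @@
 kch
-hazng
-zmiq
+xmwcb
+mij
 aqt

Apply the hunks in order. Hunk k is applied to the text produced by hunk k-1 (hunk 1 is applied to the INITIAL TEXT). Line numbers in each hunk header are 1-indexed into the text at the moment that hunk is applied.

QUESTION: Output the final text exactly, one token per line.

Answer: rtzp
iiw
cqn
gieks
kch
xmwcb
mij
aqt
ljx

Derivation:
Hunk 1: at line 3 remove [fia,wxgye] add [kch,rkzpi,esfdv] -> 9 lines: rtzp iiw cqn gieks kch rkzpi esfdv aqt ljx
Hunk 2: at line 5 remove [rkzpi,esfdv] add [hazng,ntleu] -> 9 lines: rtzp iiw cqn gieks kch hazng ntleu aqt ljx
Hunk 3: at line 5 remove [ntleu] add [zmiq] -> 9 lines: rtzp iiw cqn gieks kch hazng zmiq aqt ljx
Hunk 4: at line 5 remove [hazng,zmiq] add [xmwcb,mij] -> 9 lines: rtzp iiw cqn gieks kch xmwcb mij aqt ljx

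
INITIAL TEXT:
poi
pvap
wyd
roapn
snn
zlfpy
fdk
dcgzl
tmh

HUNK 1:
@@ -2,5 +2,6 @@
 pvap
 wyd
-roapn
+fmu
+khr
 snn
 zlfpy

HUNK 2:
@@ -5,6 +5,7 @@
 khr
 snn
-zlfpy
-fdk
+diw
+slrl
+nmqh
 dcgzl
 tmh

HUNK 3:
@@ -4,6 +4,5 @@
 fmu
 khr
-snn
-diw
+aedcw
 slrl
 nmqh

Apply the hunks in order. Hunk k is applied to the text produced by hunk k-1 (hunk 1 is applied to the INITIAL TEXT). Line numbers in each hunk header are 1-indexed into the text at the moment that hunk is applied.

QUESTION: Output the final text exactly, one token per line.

Answer: poi
pvap
wyd
fmu
khr
aedcw
slrl
nmqh
dcgzl
tmh

Derivation:
Hunk 1: at line 2 remove [roapn] add [fmu,khr] -> 10 lines: poi pvap wyd fmu khr snn zlfpy fdk dcgzl tmh
Hunk 2: at line 5 remove [zlfpy,fdk] add [diw,slrl,nmqh] -> 11 lines: poi pvap wyd fmu khr snn diw slrl nmqh dcgzl tmh
Hunk 3: at line 4 remove [snn,diw] add [aedcw] -> 10 lines: poi pvap wyd fmu khr aedcw slrl nmqh dcgzl tmh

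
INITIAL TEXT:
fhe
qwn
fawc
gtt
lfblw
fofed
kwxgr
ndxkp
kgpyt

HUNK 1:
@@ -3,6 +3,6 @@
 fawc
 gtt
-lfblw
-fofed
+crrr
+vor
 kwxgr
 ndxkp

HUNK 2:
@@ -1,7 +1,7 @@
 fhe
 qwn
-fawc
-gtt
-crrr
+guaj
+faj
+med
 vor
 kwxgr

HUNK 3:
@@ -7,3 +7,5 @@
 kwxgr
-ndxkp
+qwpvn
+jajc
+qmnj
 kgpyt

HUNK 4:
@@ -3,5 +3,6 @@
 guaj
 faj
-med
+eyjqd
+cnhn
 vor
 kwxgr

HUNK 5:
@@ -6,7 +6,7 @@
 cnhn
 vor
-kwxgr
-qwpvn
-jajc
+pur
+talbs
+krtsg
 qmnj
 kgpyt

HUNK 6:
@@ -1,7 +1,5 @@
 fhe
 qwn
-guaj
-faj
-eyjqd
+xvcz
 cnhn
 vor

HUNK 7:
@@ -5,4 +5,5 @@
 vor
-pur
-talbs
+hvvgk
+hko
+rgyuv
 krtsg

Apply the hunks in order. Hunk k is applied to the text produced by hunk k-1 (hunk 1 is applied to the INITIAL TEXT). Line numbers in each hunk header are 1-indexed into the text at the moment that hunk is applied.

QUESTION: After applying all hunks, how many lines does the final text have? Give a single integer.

Answer: 11

Derivation:
Hunk 1: at line 3 remove [lfblw,fofed] add [crrr,vor] -> 9 lines: fhe qwn fawc gtt crrr vor kwxgr ndxkp kgpyt
Hunk 2: at line 1 remove [fawc,gtt,crrr] add [guaj,faj,med] -> 9 lines: fhe qwn guaj faj med vor kwxgr ndxkp kgpyt
Hunk 3: at line 7 remove [ndxkp] add [qwpvn,jajc,qmnj] -> 11 lines: fhe qwn guaj faj med vor kwxgr qwpvn jajc qmnj kgpyt
Hunk 4: at line 3 remove [med] add [eyjqd,cnhn] -> 12 lines: fhe qwn guaj faj eyjqd cnhn vor kwxgr qwpvn jajc qmnj kgpyt
Hunk 5: at line 6 remove [kwxgr,qwpvn,jajc] add [pur,talbs,krtsg] -> 12 lines: fhe qwn guaj faj eyjqd cnhn vor pur talbs krtsg qmnj kgpyt
Hunk 6: at line 1 remove [guaj,faj,eyjqd] add [xvcz] -> 10 lines: fhe qwn xvcz cnhn vor pur talbs krtsg qmnj kgpyt
Hunk 7: at line 5 remove [pur,talbs] add [hvvgk,hko,rgyuv] -> 11 lines: fhe qwn xvcz cnhn vor hvvgk hko rgyuv krtsg qmnj kgpyt
Final line count: 11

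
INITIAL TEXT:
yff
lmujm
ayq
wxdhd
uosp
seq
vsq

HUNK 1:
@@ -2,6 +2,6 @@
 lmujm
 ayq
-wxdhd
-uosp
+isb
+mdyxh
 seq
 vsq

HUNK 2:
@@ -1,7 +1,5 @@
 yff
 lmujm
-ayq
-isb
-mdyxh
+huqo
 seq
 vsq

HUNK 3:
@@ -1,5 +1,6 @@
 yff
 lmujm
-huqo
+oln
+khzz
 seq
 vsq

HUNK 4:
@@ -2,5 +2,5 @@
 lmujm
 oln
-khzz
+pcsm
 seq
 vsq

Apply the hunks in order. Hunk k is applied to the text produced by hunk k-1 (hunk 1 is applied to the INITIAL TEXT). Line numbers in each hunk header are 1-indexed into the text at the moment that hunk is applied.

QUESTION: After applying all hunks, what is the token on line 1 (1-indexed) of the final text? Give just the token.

Hunk 1: at line 2 remove [wxdhd,uosp] add [isb,mdyxh] -> 7 lines: yff lmujm ayq isb mdyxh seq vsq
Hunk 2: at line 1 remove [ayq,isb,mdyxh] add [huqo] -> 5 lines: yff lmujm huqo seq vsq
Hunk 3: at line 1 remove [huqo] add [oln,khzz] -> 6 lines: yff lmujm oln khzz seq vsq
Hunk 4: at line 2 remove [khzz] add [pcsm] -> 6 lines: yff lmujm oln pcsm seq vsq
Final line 1: yff

Answer: yff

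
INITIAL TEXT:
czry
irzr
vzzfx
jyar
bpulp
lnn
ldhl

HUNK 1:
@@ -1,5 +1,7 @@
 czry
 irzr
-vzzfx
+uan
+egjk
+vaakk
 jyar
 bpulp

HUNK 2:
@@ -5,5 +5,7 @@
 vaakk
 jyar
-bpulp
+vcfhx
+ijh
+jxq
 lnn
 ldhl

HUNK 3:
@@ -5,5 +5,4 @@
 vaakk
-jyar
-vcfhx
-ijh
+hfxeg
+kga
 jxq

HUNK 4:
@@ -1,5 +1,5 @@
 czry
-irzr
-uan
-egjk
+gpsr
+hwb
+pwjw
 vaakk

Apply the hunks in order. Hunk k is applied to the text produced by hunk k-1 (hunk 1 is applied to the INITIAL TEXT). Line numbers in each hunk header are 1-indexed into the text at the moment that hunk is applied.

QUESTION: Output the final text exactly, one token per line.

Answer: czry
gpsr
hwb
pwjw
vaakk
hfxeg
kga
jxq
lnn
ldhl

Derivation:
Hunk 1: at line 1 remove [vzzfx] add [uan,egjk,vaakk] -> 9 lines: czry irzr uan egjk vaakk jyar bpulp lnn ldhl
Hunk 2: at line 5 remove [bpulp] add [vcfhx,ijh,jxq] -> 11 lines: czry irzr uan egjk vaakk jyar vcfhx ijh jxq lnn ldhl
Hunk 3: at line 5 remove [jyar,vcfhx,ijh] add [hfxeg,kga] -> 10 lines: czry irzr uan egjk vaakk hfxeg kga jxq lnn ldhl
Hunk 4: at line 1 remove [irzr,uan,egjk] add [gpsr,hwb,pwjw] -> 10 lines: czry gpsr hwb pwjw vaakk hfxeg kga jxq lnn ldhl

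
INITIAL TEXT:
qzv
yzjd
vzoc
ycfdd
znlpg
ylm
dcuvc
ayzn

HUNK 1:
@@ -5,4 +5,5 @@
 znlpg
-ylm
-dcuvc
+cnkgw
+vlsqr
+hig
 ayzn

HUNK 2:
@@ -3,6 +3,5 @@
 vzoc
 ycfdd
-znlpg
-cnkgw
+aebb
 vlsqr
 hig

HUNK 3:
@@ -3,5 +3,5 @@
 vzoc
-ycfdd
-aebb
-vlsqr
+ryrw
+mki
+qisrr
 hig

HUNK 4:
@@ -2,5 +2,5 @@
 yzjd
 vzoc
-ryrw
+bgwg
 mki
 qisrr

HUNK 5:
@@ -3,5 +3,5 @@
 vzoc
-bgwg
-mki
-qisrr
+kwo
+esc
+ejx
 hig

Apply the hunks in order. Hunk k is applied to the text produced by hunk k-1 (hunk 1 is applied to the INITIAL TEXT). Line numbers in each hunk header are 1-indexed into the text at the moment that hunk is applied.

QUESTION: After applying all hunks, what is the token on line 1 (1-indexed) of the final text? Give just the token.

Hunk 1: at line 5 remove [ylm,dcuvc] add [cnkgw,vlsqr,hig] -> 9 lines: qzv yzjd vzoc ycfdd znlpg cnkgw vlsqr hig ayzn
Hunk 2: at line 3 remove [znlpg,cnkgw] add [aebb] -> 8 lines: qzv yzjd vzoc ycfdd aebb vlsqr hig ayzn
Hunk 3: at line 3 remove [ycfdd,aebb,vlsqr] add [ryrw,mki,qisrr] -> 8 lines: qzv yzjd vzoc ryrw mki qisrr hig ayzn
Hunk 4: at line 2 remove [ryrw] add [bgwg] -> 8 lines: qzv yzjd vzoc bgwg mki qisrr hig ayzn
Hunk 5: at line 3 remove [bgwg,mki,qisrr] add [kwo,esc,ejx] -> 8 lines: qzv yzjd vzoc kwo esc ejx hig ayzn
Final line 1: qzv

Answer: qzv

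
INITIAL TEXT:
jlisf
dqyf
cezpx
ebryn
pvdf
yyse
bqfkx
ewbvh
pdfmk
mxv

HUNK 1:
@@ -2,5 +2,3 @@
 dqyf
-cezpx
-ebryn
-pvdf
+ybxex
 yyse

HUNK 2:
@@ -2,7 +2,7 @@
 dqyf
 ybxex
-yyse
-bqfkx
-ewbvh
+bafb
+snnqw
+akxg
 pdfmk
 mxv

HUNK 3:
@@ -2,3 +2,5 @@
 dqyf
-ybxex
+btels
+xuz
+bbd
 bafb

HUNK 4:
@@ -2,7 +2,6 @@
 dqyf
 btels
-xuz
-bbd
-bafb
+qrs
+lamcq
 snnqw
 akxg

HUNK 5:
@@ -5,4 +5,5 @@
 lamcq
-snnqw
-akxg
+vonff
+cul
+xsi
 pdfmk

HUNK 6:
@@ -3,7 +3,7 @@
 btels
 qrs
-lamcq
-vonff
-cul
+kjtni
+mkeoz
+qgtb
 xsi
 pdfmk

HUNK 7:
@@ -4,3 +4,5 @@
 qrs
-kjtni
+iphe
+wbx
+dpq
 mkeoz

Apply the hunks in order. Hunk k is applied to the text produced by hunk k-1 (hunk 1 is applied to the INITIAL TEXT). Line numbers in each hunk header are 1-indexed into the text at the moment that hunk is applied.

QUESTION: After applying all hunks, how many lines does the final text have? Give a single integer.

Answer: 12

Derivation:
Hunk 1: at line 2 remove [cezpx,ebryn,pvdf] add [ybxex] -> 8 lines: jlisf dqyf ybxex yyse bqfkx ewbvh pdfmk mxv
Hunk 2: at line 2 remove [yyse,bqfkx,ewbvh] add [bafb,snnqw,akxg] -> 8 lines: jlisf dqyf ybxex bafb snnqw akxg pdfmk mxv
Hunk 3: at line 2 remove [ybxex] add [btels,xuz,bbd] -> 10 lines: jlisf dqyf btels xuz bbd bafb snnqw akxg pdfmk mxv
Hunk 4: at line 2 remove [xuz,bbd,bafb] add [qrs,lamcq] -> 9 lines: jlisf dqyf btels qrs lamcq snnqw akxg pdfmk mxv
Hunk 5: at line 5 remove [snnqw,akxg] add [vonff,cul,xsi] -> 10 lines: jlisf dqyf btels qrs lamcq vonff cul xsi pdfmk mxv
Hunk 6: at line 3 remove [lamcq,vonff,cul] add [kjtni,mkeoz,qgtb] -> 10 lines: jlisf dqyf btels qrs kjtni mkeoz qgtb xsi pdfmk mxv
Hunk 7: at line 4 remove [kjtni] add [iphe,wbx,dpq] -> 12 lines: jlisf dqyf btels qrs iphe wbx dpq mkeoz qgtb xsi pdfmk mxv
Final line count: 12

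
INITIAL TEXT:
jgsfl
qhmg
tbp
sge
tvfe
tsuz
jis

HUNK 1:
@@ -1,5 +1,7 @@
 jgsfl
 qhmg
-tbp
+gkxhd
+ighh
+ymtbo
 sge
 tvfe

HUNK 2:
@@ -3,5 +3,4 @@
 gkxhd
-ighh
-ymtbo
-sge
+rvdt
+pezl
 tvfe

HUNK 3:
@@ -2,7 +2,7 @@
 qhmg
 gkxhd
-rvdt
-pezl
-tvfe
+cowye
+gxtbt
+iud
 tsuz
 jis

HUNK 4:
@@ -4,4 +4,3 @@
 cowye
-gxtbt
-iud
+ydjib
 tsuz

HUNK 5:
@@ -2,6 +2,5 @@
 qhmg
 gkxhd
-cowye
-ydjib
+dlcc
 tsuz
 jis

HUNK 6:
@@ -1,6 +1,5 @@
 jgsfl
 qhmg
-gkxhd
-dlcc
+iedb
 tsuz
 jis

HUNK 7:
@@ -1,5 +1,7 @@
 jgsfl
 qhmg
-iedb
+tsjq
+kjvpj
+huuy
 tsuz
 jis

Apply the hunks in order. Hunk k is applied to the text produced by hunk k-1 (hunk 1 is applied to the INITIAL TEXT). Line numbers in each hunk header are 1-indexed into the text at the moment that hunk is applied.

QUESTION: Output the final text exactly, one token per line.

Answer: jgsfl
qhmg
tsjq
kjvpj
huuy
tsuz
jis

Derivation:
Hunk 1: at line 1 remove [tbp] add [gkxhd,ighh,ymtbo] -> 9 lines: jgsfl qhmg gkxhd ighh ymtbo sge tvfe tsuz jis
Hunk 2: at line 3 remove [ighh,ymtbo,sge] add [rvdt,pezl] -> 8 lines: jgsfl qhmg gkxhd rvdt pezl tvfe tsuz jis
Hunk 3: at line 2 remove [rvdt,pezl,tvfe] add [cowye,gxtbt,iud] -> 8 lines: jgsfl qhmg gkxhd cowye gxtbt iud tsuz jis
Hunk 4: at line 4 remove [gxtbt,iud] add [ydjib] -> 7 lines: jgsfl qhmg gkxhd cowye ydjib tsuz jis
Hunk 5: at line 2 remove [cowye,ydjib] add [dlcc] -> 6 lines: jgsfl qhmg gkxhd dlcc tsuz jis
Hunk 6: at line 1 remove [gkxhd,dlcc] add [iedb] -> 5 lines: jgsfl qhmg iedb tsuz jis
Hunk 7: at line 1 remove [iedb] add [tsjq,kjvpj,huuy] -> 7 lines: jgsfl qhmg tsjq kjvpj huuy tsuz jis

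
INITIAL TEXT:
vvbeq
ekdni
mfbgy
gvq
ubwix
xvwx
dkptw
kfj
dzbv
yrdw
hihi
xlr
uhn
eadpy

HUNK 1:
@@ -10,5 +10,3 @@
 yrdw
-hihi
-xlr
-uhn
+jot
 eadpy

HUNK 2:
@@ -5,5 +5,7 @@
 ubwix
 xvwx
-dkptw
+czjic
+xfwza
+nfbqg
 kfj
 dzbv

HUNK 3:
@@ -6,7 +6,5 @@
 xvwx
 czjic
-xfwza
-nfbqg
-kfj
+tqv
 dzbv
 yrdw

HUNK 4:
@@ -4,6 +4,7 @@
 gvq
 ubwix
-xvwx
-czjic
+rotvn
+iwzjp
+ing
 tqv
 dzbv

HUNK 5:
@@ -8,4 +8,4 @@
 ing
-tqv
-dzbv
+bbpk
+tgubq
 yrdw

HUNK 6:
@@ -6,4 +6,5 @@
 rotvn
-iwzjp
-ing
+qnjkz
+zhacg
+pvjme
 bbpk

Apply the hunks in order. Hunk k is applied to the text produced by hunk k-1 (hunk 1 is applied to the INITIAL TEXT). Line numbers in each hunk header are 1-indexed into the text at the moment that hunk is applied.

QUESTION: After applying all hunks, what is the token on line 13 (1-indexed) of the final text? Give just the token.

Answer: jot

Derivation:
Hunk 1: at line 10 remove [hihi,xlr,uhn] add [jot] -> 12 lines: vvbeq ekdni mfbgy gvq ubwix xvwx dkptw kfj dzbv yrdw jot eadpy
Hunk 2: at line 5 remove [dkptw] add [czjic,xfwza,nfbqg] -> 14 lines: vvbeq ekdni mfbgy gvq ubwix xvwx czjic xfwza nfbqg kfj dzbv yrdw jot eadpy
Hunk 3: at line 6 remove [xfwza,nfbqg,kfj] add [tqv] -> 12 lines: vvbeq ekdni mfbgy gvq ubwix xvwx czjic tqv dzbv yrdw jot eadpy
Hunk 4: at line 4 remove [xvwx,czjic] add [rotvn,iwzjp,ing] -> 13 lines: vvbeq ekdni mfbgy gvq ubwix rotvn iwzjp ing tqv dzbv yrdw jot eadpy
Hunk 5: at line 8 remove [tqv,dzbv] add [bbpk,tgubq] -> 13 lines: vvbeq ekdni mfbgy gvq ubwix rotvn iwzjp ing bbpk tgubq yrdw jot eadpy
Hunk 6: at line 6 remove [iwzjp,ing] add [qnjkz,zhacg,pvjme] -> 14 lines: vvbeq ekdni mfbgy gvq ubwix rotvn qnjkz zhacg pvjme bbpk tgubq yrdw jot eadpy
Final line 13: jot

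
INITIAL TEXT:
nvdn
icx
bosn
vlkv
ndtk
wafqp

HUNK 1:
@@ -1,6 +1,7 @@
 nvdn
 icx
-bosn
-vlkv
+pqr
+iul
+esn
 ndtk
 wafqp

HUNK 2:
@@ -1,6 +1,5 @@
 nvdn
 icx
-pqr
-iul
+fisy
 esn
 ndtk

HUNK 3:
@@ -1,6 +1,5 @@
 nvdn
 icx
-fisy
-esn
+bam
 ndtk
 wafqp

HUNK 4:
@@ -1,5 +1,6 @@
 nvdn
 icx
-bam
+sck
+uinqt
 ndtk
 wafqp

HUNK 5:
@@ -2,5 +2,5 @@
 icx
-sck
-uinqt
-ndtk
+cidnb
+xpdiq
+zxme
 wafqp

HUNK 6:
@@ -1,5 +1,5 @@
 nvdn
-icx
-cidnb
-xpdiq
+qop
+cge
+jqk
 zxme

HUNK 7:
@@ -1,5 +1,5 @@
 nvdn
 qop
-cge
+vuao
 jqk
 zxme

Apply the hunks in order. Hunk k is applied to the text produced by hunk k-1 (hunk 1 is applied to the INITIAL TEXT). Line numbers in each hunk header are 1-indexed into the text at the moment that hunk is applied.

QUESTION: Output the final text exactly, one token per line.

Hunk 1: at line 1 remove [bosn,vlkv] add [pqr,iul,esn] -> 7 lines: nvdn icx pqr iul esn ndtk wafqp
Hunk 2: at line 1 remove [pqr,iul] add [fisy] -> 6 lines: nvdn icx fisy esn ndtk wafqp
Hunk 3: at line 1 remove [fisy,esn] add [bam] -> 5 lines: nvdn icx bam ndtk wafqp
Hunk 4: at line 1 remove [bam] add [sck,uinqt] -> 6 lines: nvdn icx sck uinqt ndtk wafqp
Hunk 5: at line 2 remove [sck,uinqt,ndtk] add [cidnb,xpdiq,zxme] -> 6 lines: nvdn icx cidnb xpdiq zxme wafqp
Hunk 6: at line 1 remove [icx,cidnb,xpdiq] add [qop,cge,jqk] -> 6 lines: nvdn qop cge jqk zxme wafqp
Hunk 7: at line 1 remove [cge] add [vuao] -> 6 lines: nvdn qop vuao jqk zxme wafqp

Answer: nvdn
qop
vuao
jqk
zxme
wafqp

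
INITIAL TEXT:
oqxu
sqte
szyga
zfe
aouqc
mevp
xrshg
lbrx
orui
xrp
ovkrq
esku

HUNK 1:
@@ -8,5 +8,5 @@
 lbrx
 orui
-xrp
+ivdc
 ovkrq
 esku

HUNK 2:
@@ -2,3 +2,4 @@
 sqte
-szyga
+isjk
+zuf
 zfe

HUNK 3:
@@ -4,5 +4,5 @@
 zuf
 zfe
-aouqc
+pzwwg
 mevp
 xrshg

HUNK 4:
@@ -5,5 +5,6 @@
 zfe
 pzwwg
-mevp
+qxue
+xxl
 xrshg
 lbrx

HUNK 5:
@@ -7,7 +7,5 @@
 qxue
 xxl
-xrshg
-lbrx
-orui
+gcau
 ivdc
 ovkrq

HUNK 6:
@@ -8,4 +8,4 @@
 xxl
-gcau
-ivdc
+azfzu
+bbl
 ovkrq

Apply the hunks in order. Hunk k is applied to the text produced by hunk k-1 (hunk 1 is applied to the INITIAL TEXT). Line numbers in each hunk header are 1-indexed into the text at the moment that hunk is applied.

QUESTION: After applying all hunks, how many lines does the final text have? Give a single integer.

Answer: 12

Derivation:
Hunk 1: at line 8 remove [xrp] add [ivdc] -> 12 lines: oqxu sqte szyga zfe aouqc mevp xrshg lbrx orui ivdc ovkrq esku
Hunk 2: at line 2 remove [szyga] add [isjk,zuf] -> 13 lines: oqxu sqte isjk zuf zfe aouqc mevp xrshg lbrx orui ivdc ovkrq esku
Hunk 3: at line 4 remove [aouqc] add [pzwwg] -> 13 lines: oqxu sqte isjk zuf zfe pzwwg mevp xrshg lbrx orui ivdc ovkrq esku
Hunk 4: at line 5 remove [mevp] add [qxue,xxl] -> 14 lines: oqxu sqte isjk zuf zfe pzwwg qxue xxl xrshg lbrx orui ivdc ovkrq esku
Hunk 5: at line 7 remove [xrshg,lbrx,orui] add [gcau] -> 12 lines: oqxu sqte isjk zuf zfe pzwwg qxue xxl gcau ivdc ovkrq esku
Hunk 6: at line 8 remove [gcau,ivdc] add [azfzu,bbl] -> 12 lines: oqxu sqte isjk zuf zfe pzwwg qxue xxl azfzu bbl ovkrq esku
Final line count: 12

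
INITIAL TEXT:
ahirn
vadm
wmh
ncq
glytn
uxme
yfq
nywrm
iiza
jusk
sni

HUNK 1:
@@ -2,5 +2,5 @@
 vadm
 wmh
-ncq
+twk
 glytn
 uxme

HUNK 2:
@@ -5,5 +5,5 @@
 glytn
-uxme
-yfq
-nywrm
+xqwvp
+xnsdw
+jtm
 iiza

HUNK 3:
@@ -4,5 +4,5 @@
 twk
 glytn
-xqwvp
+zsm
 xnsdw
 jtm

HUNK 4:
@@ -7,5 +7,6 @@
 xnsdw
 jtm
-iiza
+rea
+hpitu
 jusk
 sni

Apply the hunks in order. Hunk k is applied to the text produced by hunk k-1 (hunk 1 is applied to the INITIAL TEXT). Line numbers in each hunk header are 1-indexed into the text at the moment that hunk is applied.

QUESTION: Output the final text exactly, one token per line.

Answer: ahirn
vadm
wmh
twk
glytn
zsm
xnsdw
jtm
rea
hpitu
jusk
sni

Derivation:
Hunk 1: at line 2 remove [ncq] add [twk] -> 11 lines: ahirn vadm wmh twk glytn uxme yfq nywrm iiza jusk sni
Hunk 2: at line 5 remove [uxme,yfq,nywrm] add [xqwvp,xnsdw,jtm] -> 11 lines: ahirn vadm wmh twk glytn xqwvp xnsdw jtm iiza jusk sni
Hunk 3: at line 4 remove [xqwvp] add [zsm] -> 11 lines: ahirn vadm wmh twk glytn zsm xnsdw jtm iiza jusk sni
Hunk 4: at line 7 remove [iiza] add [rea,hpitu] -> 12 lines: ahirn vadm wmh twk glytn zsm xnsdw jtm rea hpitu jusk sni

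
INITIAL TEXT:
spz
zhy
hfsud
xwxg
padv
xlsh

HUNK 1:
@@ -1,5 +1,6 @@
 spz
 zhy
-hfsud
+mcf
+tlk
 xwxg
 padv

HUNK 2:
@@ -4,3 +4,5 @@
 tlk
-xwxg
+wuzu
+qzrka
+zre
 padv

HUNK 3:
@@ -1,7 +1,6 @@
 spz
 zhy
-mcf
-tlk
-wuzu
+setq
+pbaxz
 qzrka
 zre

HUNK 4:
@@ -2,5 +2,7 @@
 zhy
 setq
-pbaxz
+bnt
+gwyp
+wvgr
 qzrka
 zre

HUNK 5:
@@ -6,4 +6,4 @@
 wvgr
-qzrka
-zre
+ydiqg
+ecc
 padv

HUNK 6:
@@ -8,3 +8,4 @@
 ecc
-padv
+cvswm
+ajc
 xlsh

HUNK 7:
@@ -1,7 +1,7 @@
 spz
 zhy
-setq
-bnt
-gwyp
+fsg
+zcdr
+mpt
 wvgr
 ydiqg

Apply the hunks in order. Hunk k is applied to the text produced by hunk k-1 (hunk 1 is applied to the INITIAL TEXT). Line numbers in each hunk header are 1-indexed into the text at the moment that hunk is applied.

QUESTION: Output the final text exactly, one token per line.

Hunk 1: at line 1 remove [hfsud] add [mcf,tlk] -> 7 lines: spz zhy mcf tlk xwxg padv xlsh
Hunk 2: at line 4 remove [xwxg] add [wuzu,qzrka,zre] -> 9 lines: spz zhy mcf tlk wuzu qzrka zre padv xlsh
Hunk 3: at line 1 remove [mcf,tlk,wuzu] add [setq,pbaxz] -> 8 lines: spz zhy setq pbaxz qzrka zre padv xlsh
Hunk 4: at line 2 remove [pbaxz] add [bnt,gwyp,wvgr] -> 10 lines: spz zhy setq bnt gwyp wvgr qzrka zre padv xlsh
Hunk 5: at line 6 remove [qzrka,zre] add [ydiqg,ecc] -> 10 lines: spz zhy setq bnt gwyp wvgr ydiqg ecc padv xlsh
Hunk 6: at line 8 remove [padv] add [cvswm,ajc] -> 11 lines: spz zhy setq bnt gwyp wvgr ydiqg ecc cvswm ajc xlsh
Hunk 7: at line 1 remove [setq,bnt,gwyp] add [fsg,zcdr,mpt] -> 11 lines: spz zhy fsg zcdr mpt wvgr ydiqg ecc cvswm ajc xlsh

Answer: spz
zhy
fsg
zcdr
mpt
wvgr
ydiqg
ecc
cvswm
ajc
xlsh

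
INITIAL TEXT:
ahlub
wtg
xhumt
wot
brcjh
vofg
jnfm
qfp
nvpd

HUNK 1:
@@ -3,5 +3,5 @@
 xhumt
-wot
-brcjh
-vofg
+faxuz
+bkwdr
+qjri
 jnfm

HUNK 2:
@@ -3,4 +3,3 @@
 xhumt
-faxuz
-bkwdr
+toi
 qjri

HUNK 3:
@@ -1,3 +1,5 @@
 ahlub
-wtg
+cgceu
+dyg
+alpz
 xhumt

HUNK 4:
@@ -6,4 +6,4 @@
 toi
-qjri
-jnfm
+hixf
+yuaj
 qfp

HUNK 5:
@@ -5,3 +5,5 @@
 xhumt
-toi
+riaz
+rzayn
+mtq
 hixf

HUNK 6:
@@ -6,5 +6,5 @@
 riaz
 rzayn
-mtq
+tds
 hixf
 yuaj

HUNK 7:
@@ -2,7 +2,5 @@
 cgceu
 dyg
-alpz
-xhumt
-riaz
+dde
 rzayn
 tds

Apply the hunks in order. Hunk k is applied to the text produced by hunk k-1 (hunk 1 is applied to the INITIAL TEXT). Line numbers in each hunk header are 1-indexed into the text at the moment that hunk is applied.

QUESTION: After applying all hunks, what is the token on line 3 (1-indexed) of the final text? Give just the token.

Hunk 1: at line 3 remove [wot,brcjh,vofg] add [faxuz,bkwdr,qjri] -> 9 lines: ahlub wtg xhumt faxuz bkwdr qjri jnfm qfp nvpd
Hunk 2: at line 3 remove [faxuz,bkwdr] add [toi] -> 8 lines: ahlub wtg xhumt toi qjri jnfm qfp nvpd
Hunk 3: at line 1 remove [wtg] add [cgceu,dyg,alpz] -> 10 lines: ahlub cgceu dyg alpz xhumt toi qjri jnfm qfp nvpd
Hunk 4: at line 6 remove [qjri,jnfm] add [hixf,yuaj] -> 10 lines: ahlub cgceu dyg alpz xhumt toi hixf yuaj qfp nvpd
Hunk 5: at line 5 remove [toi] add [riaz,rzayn,mtq] -> 12 lines: ahlub cgceu dyg alpz xhumt riaz rzayn mtq hixf yuaj qfp nvpd
Hunk 6: at line 6 remove [mtq] add [tds] -> 12 lines: ahlub cgceu dyg alpz xhumt riaz rzayn tds hixf yuaj qfp nvpd
Hunk 7: at line 2 remove [alpz,xhumt,riaz] add [dde] -> 10 lines: ahlub cgceu dyg dde rzayn tds hixf yuaj qfp nvpd
Final line 3: dyg

Answer: dyg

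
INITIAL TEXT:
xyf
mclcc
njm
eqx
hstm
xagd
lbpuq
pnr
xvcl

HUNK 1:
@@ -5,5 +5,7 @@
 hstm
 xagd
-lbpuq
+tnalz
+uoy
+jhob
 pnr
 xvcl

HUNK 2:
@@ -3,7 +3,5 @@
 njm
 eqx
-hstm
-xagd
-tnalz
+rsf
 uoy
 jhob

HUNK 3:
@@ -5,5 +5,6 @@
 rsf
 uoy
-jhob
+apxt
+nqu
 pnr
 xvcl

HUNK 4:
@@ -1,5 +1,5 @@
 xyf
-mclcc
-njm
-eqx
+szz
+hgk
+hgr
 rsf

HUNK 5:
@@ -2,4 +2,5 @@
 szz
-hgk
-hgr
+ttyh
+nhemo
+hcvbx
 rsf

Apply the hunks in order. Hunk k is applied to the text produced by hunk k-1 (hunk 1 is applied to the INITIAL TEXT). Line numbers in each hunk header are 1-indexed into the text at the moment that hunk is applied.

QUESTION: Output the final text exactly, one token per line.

Answer: xyf
szz
ttyh
nhemo
hcvbx
rsf
uoy
apxt
nqu
pnr
xvcl

Derivation:
Hunk 1: at line 5 remove [lbpuq] add [tnalz,uoy,jhob] -> 11 lines: xyf mclcc njm eqx hstm xagd tnalz uoy jhob pnr xvcl
Hunk 2: at line 3 remove [hstm,xagd,tnalz] add [rsf] -> 9 lines: xyf mclcc njm eqx rsf uoy jhob pnr xvcl
Hunk 3: at line 5 remove [jhob] add [apxt,nqu] -> 10 lines: xyf mclcc njm eqx rsf uoy apxt nqu pnr xvcl
Hunk 4: at line 1 remove [mclcc,njm,eqx] add [szz,hgk,hgr] -> 10 lines: xyf szz hgk hgr rsf uoy apxt nqu pnr xvcl
Hunk 5: at line 2 remove [hgk,hgr] add [ttyh,nhemo,hcvbx] -> 11 lines: xyf szz ttyh nhemo hcvbx rsf uoy apxt nqu pnr xvcl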